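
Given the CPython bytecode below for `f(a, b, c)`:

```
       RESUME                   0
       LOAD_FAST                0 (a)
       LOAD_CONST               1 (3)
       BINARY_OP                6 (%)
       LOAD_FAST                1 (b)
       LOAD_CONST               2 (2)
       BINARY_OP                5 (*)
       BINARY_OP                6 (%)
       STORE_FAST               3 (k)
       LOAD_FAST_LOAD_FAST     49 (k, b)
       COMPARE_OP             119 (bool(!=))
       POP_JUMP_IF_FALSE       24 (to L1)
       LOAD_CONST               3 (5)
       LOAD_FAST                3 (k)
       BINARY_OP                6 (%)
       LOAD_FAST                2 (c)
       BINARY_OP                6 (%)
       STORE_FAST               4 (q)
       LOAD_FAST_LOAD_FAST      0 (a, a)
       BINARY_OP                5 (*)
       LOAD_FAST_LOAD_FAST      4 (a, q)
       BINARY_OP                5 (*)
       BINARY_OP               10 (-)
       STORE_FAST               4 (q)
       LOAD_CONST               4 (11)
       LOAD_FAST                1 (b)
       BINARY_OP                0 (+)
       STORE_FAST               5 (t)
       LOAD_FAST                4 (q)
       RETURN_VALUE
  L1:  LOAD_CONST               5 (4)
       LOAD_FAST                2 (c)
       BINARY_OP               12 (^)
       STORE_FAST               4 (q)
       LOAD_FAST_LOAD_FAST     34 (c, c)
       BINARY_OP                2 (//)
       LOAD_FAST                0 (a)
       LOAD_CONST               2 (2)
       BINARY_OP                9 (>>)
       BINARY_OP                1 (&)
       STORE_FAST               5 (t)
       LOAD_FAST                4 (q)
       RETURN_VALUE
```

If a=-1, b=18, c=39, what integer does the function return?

LOAD_FAST a → push -1. Stack: [-1]
LOAD_CONST → push 3. Stack: [-1, 3]
BINARY_OP % → -1 % 3 = 2. Stack: [2]
LOAD_FAST b → push 18. Stack: [2, 18]
LOAD_CONST → push 2. Stack: [2, 18, 2]
BINARY_OP * → 18 * 2 = 36. Stack: [2, 36]
BINARY_OP % → 2 % 36 = 2. Stack: [2]
STORE_FAST k → k=2. Stack: []
LOAD_FAST_LOAD_FAST k,b → push 2,18. Stack: [2, 18]
COMPARE_OP bool(!=) → 2 vs 18 = True. Stack: [True]
POP_JUMP_IF_FALSE → pop True; no jump. Stack: []
LOAD_CONST → push 5. Stack: [5]
LOAD_FAST k → push 2. Stack: [5, 2]
BINARY_OP % → 5 % 2 = 1. Stack: [1]
LOAD_FAST c → push 39. Stack: [1, 39]
BINARY_OP % → 1 % 39 = 1. Stack: [1]
STORE_FAST q → q=1. Stack: []
LOAD_FAST_LOAD_FAST a,a → push -1,-1. Stack: [-1, -1]
BINARY_OP * → -1 * -1 = 1. Stack: [1]
LOAD_FAST_LOAD_FAST a,q → push -1,1. Stack: [1, -1, 1]
BINARY_OP * → -1 * 1 = -1. Stack: [1, -1]
BINARY_OP - → 1 - -1 = 2. Stack: [2]
STORE_FAST q → q=2. Stack: []
LOAD_CONST → push 11. Stack: [11]
LOAD_FAST b → push 18. Stack: [11, 18]
BINARY_OP + → 11 + 18 = 29. Stack: [29]
STORE_FAST t → t=29. Stack: []
LOAD_FAST q → push 2. Stack: [2]
RETURN_VALUE → return 2.

2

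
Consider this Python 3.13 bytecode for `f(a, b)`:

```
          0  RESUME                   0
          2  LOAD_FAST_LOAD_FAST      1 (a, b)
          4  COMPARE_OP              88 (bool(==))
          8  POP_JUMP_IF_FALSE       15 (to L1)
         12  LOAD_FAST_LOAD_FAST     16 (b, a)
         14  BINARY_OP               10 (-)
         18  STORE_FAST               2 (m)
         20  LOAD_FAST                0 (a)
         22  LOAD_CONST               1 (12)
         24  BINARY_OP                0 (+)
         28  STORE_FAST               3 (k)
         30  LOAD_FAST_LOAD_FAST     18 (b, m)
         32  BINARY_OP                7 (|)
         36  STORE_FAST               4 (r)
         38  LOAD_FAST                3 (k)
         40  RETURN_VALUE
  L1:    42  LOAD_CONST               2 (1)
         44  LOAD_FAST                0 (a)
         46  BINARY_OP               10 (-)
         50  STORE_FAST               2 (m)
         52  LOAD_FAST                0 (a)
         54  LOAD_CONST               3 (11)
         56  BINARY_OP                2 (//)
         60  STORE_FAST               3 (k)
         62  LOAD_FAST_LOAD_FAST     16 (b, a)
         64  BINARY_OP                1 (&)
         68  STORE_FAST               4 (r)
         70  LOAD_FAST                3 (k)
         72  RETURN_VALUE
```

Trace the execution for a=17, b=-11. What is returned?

LOAD_FAST_LOAD_FAST a,b → push 17,-11. Stack: [17, -11]
COMPARE_OP bool(==) → 17 vs -11 = False. Stack: [False]
POP_JUMP_IF_FALSE → pop False; jump. Stack: []
LOAD_CONST → push 1. Stack: [1]
LOAD_FAST a → push 17. Stack: [1, 17]
BINARY_OP - → 1 - 17 = -16. Stack: [-16]
STORE_FAST m → m=-16. Stack: []
LOAD_FAST a → push 17. Stack: [17]
LOAD_CONST → push 11. Stack: [17, 11]
BINARY_OP // → 17 // 11 = 1. Stack: [1]
STORE_FAST k → k=1. Stack: []
LOAD_FAST_LOAD_FAST b,a → push -11,17. Stack: [-11, 17]
BINARY_OP & → -11 & 17 = 17. Stack: [17]
STORE_FAST r → r=17. Stack: []
LOAD_FAST k → push 1. Stack: [1]
RETURN_VALUE → return 1.

1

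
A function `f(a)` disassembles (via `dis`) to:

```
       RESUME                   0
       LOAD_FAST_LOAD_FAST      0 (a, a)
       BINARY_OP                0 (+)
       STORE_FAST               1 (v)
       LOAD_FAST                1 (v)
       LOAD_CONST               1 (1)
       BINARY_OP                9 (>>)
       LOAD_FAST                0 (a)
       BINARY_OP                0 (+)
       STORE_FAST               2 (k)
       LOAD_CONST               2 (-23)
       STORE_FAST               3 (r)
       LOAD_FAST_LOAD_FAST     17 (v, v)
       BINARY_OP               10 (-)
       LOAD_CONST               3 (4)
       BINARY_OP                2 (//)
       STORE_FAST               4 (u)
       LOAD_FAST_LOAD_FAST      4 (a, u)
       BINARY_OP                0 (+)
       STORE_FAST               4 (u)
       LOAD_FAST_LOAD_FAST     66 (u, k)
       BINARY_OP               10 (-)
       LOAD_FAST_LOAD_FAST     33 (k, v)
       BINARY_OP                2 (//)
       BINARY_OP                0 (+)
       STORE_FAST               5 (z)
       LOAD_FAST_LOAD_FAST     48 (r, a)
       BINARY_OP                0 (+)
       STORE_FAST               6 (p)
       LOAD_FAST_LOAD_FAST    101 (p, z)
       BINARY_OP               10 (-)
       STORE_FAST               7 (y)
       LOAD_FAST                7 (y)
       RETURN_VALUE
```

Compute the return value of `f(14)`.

LOAD_FAST_LOAD_FAST a,a → push 14,14. Stack: [14, 14]
BINARY_OP + → 14 + 14 = 28. Stack: [28]
STORE_FAST v → v=28. Stack: []
LOAD_FAST v → push 28. Stack: [28]
LOAD_CONST → push 1. Stack: [28, 1]
BINARY_OP >> → 28 >> 1 = 14. Stack: [14]
LOAD_FAST a → push 14. Stack: [14, 14]
BINARY_OP + → 14 + 14 = 28. Stack: [28]
STORE_FAST k → k=28. Stack: []
LOAD_CONST → push -23. Stack: [-23]
STORE_FAST r → r=-23. Stack: []
LOAD_FAST_LOAD_FAST v,v → push 28,28. Stack: [28, 28]
BINARY_OP - → 28 - 28 = 0. Stack: [0]
LOAD_CONST → push 4. Stack: [0, 4]
BINARY_OP // → 0 // 4 = 0. Stack: [0]
STORE_FAST u → u=0. Stack: []
LOAD_FAST_LOAD_FAST a,u → push 14,0. Stack: [14, 0]
BINARY_OP + → 14 + 0 = 14. Stack: [14]
STORE_FAST u → u=14. Stack: []
LOAD_FAST_LOAD_FAST u,k → push 14,28. Stack: [14, 28]
BINARY_OP - → 14 - 28 = -14. Stack: [-14]
LOAD_FAST_LOAD_FAST k,v → push 28,28. Stack: [-14, 28, 28]
BINARY_OP // → 28 // 28 = 1. Stack: [-14, 1]
BINARY_OP + → -14 + 1 = -13. Stack: [-13]
STORE_FAST z → z=-13. Stack: []
LOAD_FAST_LOAD_FAST r,a → push -23,14. Stack: [-23, 14]
BINARY_OP + → -23 + 14 = -9. Stack: [-9]
STORE_FAST p → p=-9. Stack: []
LOAD_FAST_LOAD_FAST p,z → push -9,-13. Stack: [-9, -13]
BINARY_OP - → -9 - -13 = 4. Stack: [4]
STORE_FAST y → y=4. Stack: []
LOAD_FAST y → push 4. Stack: [4]
RETURN_VALUE → return 4.

4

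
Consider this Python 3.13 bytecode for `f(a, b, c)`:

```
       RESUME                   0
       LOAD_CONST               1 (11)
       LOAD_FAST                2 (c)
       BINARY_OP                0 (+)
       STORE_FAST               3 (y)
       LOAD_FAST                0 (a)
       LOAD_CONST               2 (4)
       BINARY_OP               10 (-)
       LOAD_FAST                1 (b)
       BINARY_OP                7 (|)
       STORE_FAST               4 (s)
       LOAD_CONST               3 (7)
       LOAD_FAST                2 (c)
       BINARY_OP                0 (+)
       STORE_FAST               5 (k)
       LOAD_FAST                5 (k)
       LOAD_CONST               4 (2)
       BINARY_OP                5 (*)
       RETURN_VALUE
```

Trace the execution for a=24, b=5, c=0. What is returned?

14

LOAD_CONST → push 11. Stack: [11]
LOAD_FAST c → push 0. Stack: [11, 0]
BINARY_OP + → 11 + 0 = 11. Stack: [11]
STORE_FAST y → y=11. Stack: []
LOAD_FAST a → push 24. Stack: [24]
LOAD_CONST → push 4. Stack: [24, 4]
BINARY_OP - → 24 - 4 = 20. Stack: [20]
LOAD_FAST b → push 5. Stack: [20, 5]
BINARY_OP | → 20 | 5 = 21. Stack: [21]
STORE_FAST s → s=21. Stack: []
LOAD_CONST → push 7. Stack: [7]
LOAD_FAST c → push 0. Stack: [7, 0]
BINARY_OP + → 7 + 0 = 7. Stack: [7]
STORE_FAST k → k=7. Stack: []
LOAD_FAST k → push 7. Stack: [7]
LOAD_CONST → push 2. Stack: [7, 2]
BINARY_OP * → 7 * 2 = 14. Stack: [14]
RETURN_VALUE → return 14.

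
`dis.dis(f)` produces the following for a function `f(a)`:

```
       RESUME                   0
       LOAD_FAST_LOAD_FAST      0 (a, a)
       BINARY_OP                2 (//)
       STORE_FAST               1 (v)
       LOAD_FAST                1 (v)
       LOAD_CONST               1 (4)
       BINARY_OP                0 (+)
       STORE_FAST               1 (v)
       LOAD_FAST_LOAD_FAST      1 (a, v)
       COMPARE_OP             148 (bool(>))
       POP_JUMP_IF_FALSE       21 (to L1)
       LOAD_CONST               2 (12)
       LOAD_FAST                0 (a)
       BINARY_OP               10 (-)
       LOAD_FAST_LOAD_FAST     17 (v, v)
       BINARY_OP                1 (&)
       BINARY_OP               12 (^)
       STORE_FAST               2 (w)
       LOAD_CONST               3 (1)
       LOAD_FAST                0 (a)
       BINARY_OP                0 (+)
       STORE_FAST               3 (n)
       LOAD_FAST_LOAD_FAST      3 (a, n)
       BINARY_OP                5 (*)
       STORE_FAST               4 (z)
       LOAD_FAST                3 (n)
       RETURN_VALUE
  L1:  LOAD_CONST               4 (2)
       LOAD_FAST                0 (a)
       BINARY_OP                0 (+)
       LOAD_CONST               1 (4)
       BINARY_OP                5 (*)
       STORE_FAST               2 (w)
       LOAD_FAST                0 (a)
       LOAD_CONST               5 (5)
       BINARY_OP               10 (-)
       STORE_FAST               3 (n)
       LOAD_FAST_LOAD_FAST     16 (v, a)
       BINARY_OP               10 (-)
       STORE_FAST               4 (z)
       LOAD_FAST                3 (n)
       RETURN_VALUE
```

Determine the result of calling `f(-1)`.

-6

LOAD_FAST_LOAD_FAST a,a → push -1,-1. Stack: [-1, -1]
BINARY_OP // → -1 // -1 = 1. Stack: [1]
STORE_FAST v → v=1. Stack: []
LOAD_FAST v → push 1. Stack: [1]
LOAD_CONST → push 4. Stack: [1, 4]
BINARY_OP + → 1 + 4 = 5. Stack: [5]
STORE_FAST v → v=5. Stack: []
LOAD_FAST_LOAD_FAST a,v → push -1,5. Stack: [-1, 5]
COMPARE_OP bool(>) → -1 vs 5 = False. Stack: [False]
POP_JUMP_IF_FALSE → pop False; jump. Stack: []
LOAD_CONST → push 2. Stack: [2]
LOAD_FAST a → push -1. Stack: [2, -1]
BINARY_OP + → 2 + -1 = 1. Stack: [1]
LOAD_CONST → push 4. Stack: [1, 4]
BINARY_OP * → 1 * 4 = 4. Stack: [4]
STORE_FAST w → w=4. Stack: []
LOAD_FAST a → push -1. Stack: [-1]
LOAD_CONST → push 5. Stack: [-1, 5]
BINARY_OP - → -1 - 5 = -6. Stack: [-6]
STORE_FAST n → n=-6. Stack: []
LOAD_FAST_LOAD_FAST v,a → push 5,-1. Stack: [5, -1]
BINARY_OP - → 5 - -1 = 6. Stack: [6]
STORE_FAST z → z=6. Stack: []
LOAD_FAST n → push -6. Stack: [-6]
RETURN_VALUE → return -6.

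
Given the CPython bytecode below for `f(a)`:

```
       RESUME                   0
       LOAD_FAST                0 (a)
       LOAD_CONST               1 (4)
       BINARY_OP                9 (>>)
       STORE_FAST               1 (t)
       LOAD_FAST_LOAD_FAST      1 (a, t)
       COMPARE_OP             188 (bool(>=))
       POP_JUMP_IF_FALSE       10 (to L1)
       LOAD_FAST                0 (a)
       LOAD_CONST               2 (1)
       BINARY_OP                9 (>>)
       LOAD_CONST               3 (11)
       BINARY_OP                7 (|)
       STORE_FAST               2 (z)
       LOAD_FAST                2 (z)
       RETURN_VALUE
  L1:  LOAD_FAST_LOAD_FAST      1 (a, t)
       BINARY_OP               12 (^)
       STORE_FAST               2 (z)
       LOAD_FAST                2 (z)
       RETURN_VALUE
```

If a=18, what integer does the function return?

LOAD_FAST a → push 18. Stack: [18]
LOAD_CONST → push 4. Stack: [18, 4]
BINARY_OP >> → 18 >> 4 = 1. Stack: [1]
STORE_FAST t → t=1. Stack: []
LOAD_FAST_LOAD_FAST a,t → push 18,1. Stack: [18, 1]
COMPARE_OP bool(>=) → 18 vs 1 = True. Stack: [True]
POP_JUMP_IF_FALSE → pop True; no jump. Stack: []
LOAD_FAST a → push 18. Stack: [18]
LOAD_CONST → push 1. Stack: [18, 1]
BINARY_OP >> → 18 >> 1 = 9. Stack: [9]
LOAD_CONST → push 11. Stack: [9, 11]
BINARY_OP | → 9 | 11 = 11. Stack: [11]
STORE_FAST z → z=11. Stack: []
LOAD_FAST z → push 11. Stack: [11]
RETURN_VALUE → return 11.

11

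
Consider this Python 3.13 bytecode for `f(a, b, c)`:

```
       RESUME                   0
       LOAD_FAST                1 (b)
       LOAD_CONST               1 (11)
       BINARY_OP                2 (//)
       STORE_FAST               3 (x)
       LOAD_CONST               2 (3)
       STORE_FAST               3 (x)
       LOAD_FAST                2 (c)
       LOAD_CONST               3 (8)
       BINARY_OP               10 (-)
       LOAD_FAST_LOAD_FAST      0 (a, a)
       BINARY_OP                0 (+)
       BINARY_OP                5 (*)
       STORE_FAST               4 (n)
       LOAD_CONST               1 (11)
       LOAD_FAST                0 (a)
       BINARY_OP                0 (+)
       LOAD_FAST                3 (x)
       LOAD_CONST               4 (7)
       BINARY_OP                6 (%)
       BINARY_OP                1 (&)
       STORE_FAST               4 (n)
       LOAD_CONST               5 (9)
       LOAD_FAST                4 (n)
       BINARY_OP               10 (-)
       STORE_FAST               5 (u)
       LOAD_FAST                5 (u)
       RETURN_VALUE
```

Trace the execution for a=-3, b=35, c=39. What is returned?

LOAD_FAST b → push 35. Stack: [35]
LOAD_CONST → push 11. Stack: [35, 11]
BINARY_OP // → 35 // 11 = 3. Stack: [3]
STORE_FAST x → x=3. Stack: []
LOAD_CONST → push 3. Stack: [3]
STORE_FAST x → x=3. Stack: []
LOAD_FAST c → push 39. Stack: [39]
LOAD_CONST → push 8. Stack: [39, 8]
BINARY_OP - → 39 - 8 = 31. Stack: [31]
LOAD_FAST_LOAD_FAST a,a → push -3,-3. Stack: [31, -3, -3]
BINARY_OP + → -3 + -3 = -6. Stack: [31, -6]
BINARY_OP * → 31 * -6 = -186. Stack: [-186]
STORE_FAST n → n=-186. Stack: []
LOAD_CONST → push 11. Stack: [11]
LOAD_FAST a → push -3. Stack: [11, -3]
BINARY_OP + → 11 + -3 = 8. Stack: [8]
LOAD_FAST x → push 3. Stack: [8, 3]
LOAD_CONST → push 7. Stack: [8, 3, 7]
BINARY_OP % → 3 % 7 = 3. Stack: [8, 3]
BINARY_OP & → 8 & 3 = 0. Stack: [0]
STORE_FAST n → n=0. Stack: []
LOAD_CONST → push 9. Stack: [9]
LOAD_FAST n → push 0. Stack: [9, 0]
BINARY_OP - → 9 - 0 = 9. Stack: [9]
STORE_FAST u → u=9. Stack: []
LOAD_FAST u → push 9. Stack: [9]
RETURN_VALUE → return 9.

9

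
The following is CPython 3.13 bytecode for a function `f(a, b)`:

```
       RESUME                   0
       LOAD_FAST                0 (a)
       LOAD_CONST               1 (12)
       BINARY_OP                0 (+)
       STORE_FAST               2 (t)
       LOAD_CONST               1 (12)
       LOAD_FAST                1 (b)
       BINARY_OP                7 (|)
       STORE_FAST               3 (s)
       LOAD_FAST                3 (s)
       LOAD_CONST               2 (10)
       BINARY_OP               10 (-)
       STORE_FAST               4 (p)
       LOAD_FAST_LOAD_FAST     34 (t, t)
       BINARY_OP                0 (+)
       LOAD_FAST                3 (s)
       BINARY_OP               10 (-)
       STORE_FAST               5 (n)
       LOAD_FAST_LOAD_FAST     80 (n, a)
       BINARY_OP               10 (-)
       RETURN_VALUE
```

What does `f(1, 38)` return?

LOAD_FAST a → push 1. Stack: [1]
LOAD_CONST → push 12. Stack: [1, 12]
BINARY_OP + → 1 + 12 = 13. Stack: [13]
STORE_FAST t → t=13. Stack: []
LOAD_CONST → push 12. Stack: [12]
LOAD_FAST b → push 38. Stack: [12, 38]
BINARY_OP | → 12 | 38 = 46. Stack: [46]
STORE_FAST s → s=46. Stack: []
LOAD_FAST s → push 46. Stack: [46]
LOAD_CONST → push 10. Stack: [46, 10]
BINARY_OP - → 46 - 10 = 36. Stack: [36]
STORE_FAST p → p=36. Stack: []
LOAD_FAST_LOAD_FAST t,t → push 13,13. Stack: [13, 13]
BINARY_OP + → 13 + 13 = 26. Stack: [26]
LOAD_FAST s → push 46. Stack: [26, 46]
BINARY_OP - → 26 - 46 = -20. Stack: [-20]
STORE_FAST n → n=-20. Stack: []
LOAD_FAST_LOAD_FAST n,a → push -20,1. Stack: [-20, 1]
BINARY_OP - → -20 - 1 = -21. Stack: [-21]
RETURN_VALUE → return -21.

-21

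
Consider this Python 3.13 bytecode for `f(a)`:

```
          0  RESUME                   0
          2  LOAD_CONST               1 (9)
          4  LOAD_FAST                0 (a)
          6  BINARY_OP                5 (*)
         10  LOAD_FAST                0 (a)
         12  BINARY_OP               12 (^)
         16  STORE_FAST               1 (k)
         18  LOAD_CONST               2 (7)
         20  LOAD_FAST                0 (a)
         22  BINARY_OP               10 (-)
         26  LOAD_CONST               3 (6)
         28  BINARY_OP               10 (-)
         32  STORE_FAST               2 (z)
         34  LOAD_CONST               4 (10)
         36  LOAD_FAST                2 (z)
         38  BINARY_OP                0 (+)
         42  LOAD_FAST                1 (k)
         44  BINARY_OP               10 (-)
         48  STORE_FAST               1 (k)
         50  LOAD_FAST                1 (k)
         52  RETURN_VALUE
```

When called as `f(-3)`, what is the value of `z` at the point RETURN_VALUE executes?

LOAD_CONST → push 9. Stack: [9]
LOAD_FAST a → push -3. Stack: [9, -3]
BINARY_OP * → 9 * -3 = -27. Stack: [-27]
LOAD_FAST a → push -3. Stack: [-27, -3]
BINARY_OP ^ → -27 ^ -3 = 24. Stack: [24]
STORE_FAST k → k=24. Stack: []
LOAD_CONST → push 7. Stack: [7]
LOAD_FAST a → push -3. Stack: [7, -3]
BINARY_OP - → 7 - -3 = 10. Stack: [10]
LOAD_CONST → push 6. Stack: [10, 6]
BINARY_OP - → 10 - 6 = 4. Stack: [4]
STORE_FAST z → z=4. Stack: []
LOAD_CONST → push 10. Stack: [10]
LOAD_FAST z → push 4. Stack: [10, 4]
BINARY_OP + → 10 + 4 = 14. Stack: [14]
LOAD_FAST k → push 24. Stack: [14, 24]
BINARY_OP - → 14 - 24 = -10. Stack: [-10]
STORE_FAST k → k=-10. Stack: []
LOAD_FAST k → push -10. Stack: [-10]
RETURN_VALUE → return -10.

4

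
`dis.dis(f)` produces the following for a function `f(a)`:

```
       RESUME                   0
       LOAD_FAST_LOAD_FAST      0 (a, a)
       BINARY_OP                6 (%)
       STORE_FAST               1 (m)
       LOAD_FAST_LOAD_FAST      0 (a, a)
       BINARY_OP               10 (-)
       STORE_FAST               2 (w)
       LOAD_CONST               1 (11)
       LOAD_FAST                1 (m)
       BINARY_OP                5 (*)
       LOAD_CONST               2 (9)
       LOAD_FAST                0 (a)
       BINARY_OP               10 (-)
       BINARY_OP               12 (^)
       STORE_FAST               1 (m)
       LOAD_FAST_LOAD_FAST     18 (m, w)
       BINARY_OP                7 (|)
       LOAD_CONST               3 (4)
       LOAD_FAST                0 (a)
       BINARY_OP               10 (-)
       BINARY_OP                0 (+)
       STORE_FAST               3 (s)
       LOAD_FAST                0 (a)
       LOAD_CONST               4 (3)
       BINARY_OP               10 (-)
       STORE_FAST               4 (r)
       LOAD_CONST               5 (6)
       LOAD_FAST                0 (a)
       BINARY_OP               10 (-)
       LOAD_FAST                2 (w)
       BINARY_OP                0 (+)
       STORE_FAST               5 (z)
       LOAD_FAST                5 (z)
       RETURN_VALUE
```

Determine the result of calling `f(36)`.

-30

LOAD_FAST_LOAD_FAST a,a → push 36,36. Stack: [36, 36]
BINARY_OP % → 36 % 36 = 0. Stack: [0]
STORE_FAST m → m=0. Stack: []
LOAD_FAST_LOAD_FAST a,a → push 36,36. Stack: [36, 36]
BINARY_OP - → 36 - 36 = 0. Stack: [0]
STORE_FAST w → w=0. Stack: []
LOAD_CONST → push 11. Stack: [11]
LOAD_FAST m → push 0. Stack: [11, 0]
BINARY_OP * → 11 * 0 = 0. Stack: [0]
LOAD_CONST → push 9. Stack: [0, 9]
LOAD_FAST a → push 36. Stack: [0, 9, 36]
BINARY_OP - → 9 - 36 = -27. Stack: [0, -27]
BINARY_OP ^ → 0 ^ -27 = -27. Stack: [-27]
STORE_FAST m → m=-27. Stack: []
LOAD_FAST_LOAD_FAST m,w → push -27,0. Stack: [-27, 0]
BINARY_OP | → -27 | 0 = -27. Stack: [-27]
LOAD_CONST → push 4. Stack: [-27, 4]
LOAD_FAST a → push 36. Stack: [-27, 4, 36]
BINARY_OP - → 4 - 36 = -32. Stack: [-27, -32]
BINARY_OP + → -27 + -32 = -59. Stack: [-59]
STORE_FAST s → s=-59. Stack: []
LOAD_FAST a → push 36. Stack: [36]
LOAD_CONST → push 3. Stack: [36, 3]
BINARY_OP - → 36 - 3 = 33. Stack: [33]
STORE_FAST r → r=33. Stack: []
LOAD_CONST → push 6. Stack: [6]
LOAD_FAST a → push 36. Stack: [6, 36]
BINARY_OP - → 6 - 36 = -30. Stack: [-30]
LOAD_FAST w → push 0. Stack: [-30, 0]
BINARY_OP + → -30 + 0 = -30. Stack: [-30]
STORE_FAST z → z=-30. Stack: []
LOAD_FAST z → push -30. Stack: [-30]
RETURN_VALUE → return -30.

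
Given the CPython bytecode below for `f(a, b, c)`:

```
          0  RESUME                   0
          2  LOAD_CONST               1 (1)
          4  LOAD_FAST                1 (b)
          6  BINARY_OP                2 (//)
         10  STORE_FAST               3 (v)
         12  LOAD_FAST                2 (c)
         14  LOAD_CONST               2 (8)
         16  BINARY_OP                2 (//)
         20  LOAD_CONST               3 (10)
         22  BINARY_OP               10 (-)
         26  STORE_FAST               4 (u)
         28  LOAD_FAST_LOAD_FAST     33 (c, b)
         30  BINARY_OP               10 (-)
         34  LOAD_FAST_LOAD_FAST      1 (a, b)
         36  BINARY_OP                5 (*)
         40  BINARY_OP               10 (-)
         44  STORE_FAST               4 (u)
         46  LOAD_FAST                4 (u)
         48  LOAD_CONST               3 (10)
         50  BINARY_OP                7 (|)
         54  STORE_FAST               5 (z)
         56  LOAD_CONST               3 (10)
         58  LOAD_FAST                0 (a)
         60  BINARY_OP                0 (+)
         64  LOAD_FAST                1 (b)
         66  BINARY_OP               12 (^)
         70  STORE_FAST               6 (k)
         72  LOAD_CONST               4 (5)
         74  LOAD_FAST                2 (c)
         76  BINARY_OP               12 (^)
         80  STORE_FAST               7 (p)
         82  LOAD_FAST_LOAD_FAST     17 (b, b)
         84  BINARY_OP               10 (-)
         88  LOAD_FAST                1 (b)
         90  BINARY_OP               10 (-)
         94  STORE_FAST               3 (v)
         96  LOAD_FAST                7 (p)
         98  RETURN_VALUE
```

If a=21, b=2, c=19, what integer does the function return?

LOAD_CONST → push 1. Stack: [1]
LOAD_FAST b → push 2. Stack: [1, 2]
BINARY_OP // → 1 // 2 = 0. Stack: [0]
STORE_FAST v → v=0. Stack: []
LOAD_FAST c → push 19. Stack: [19]
LOAD_CONST → push 8. Stack: [19, 8]
BINARY_OP // → 19 // 8 = 2. Stack: [2]
LOAD_CONST → push 10. Stack: [2, 10]
BINARY_OP - → 2 - 10 = -8. Stack: [-8]
STORE_FAST u → u=-8. Stack: []
LOAD_FAST_LOAD_FAST c,b → push 19,2. Stack: [19, 2]
BINARY_OP - → 19 - 2 = 17. Stack: [17]
LOAD_FAST_LOAD_FAST a,b → push 21,2. Stack: [17, 21, 2]
BINARY_OP * → 21 * 2 = 42. Stack: [17, 42]
BINARY_OP - → 17 - 42 = -25. Stack: [-25]
STORE_FAST u → u=-25. Stack: []
LOAD_FAST u → push -25. Stack: [-25]
LOAD_CONST → push 10. Stack: [-25, 10]
BINARY_OP | → -25 | 10 = -17. Stack: [-17]
STORE_FAST z → z=-17. Stack: []
LOAD_CONST → push 10. Stack: [10]
LOAD_FAST a → push 21. Stack: [10, 21]
BINARY_OP + → 10 + 21 = 31. Stack: [31]
LOAD_FAST b → push 2. Stack: [31, 2]
BINARY_OP ^ → 31 ^ 2 = 29. Stack: [29]
STORE_FAST k → k=29. Stack: []
LOAD_CONST → push 5. Stack: [5]
LOAD_FAST c → push 19. Stack: [5, 19]
BINARY_OP ^ → 5 ^ 19 = 22. Stack: [22]
STORE_FAST p → p=22. Stack: []
LOAD_FAST_LOAD_FAST b,b → push 2,2. Stack: [2, 2]
BINARY_OP - → 2 - 2 = 0. Stack: [0]
LOAD_FAST b → push 2. Stack: [0, 2]
BINARY_OP - → 0 - 2 = -2. Stack: [-2]
STORE_FAST v → v=-2. Stack: []
LOAD_FAST p → push 22. Stack: [22]
RETURN_VALUE → return 22.

22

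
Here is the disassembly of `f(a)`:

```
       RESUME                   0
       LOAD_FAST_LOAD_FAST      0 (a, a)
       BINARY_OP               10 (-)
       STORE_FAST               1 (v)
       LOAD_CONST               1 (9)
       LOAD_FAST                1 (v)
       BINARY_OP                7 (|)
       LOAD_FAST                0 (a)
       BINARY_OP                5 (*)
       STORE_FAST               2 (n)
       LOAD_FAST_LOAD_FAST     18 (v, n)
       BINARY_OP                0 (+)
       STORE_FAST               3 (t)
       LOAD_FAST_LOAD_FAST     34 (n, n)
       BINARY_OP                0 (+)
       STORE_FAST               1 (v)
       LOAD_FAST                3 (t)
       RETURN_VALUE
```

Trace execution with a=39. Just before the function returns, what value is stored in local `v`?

702

LOAD_FAST_LOAD_FAST a,a → push 39,39. Stack: [39, 39]
BINARY_OP - → 39 - 39 = 0. Stack: [0]
STORE_FAST v → v=0. Stack: []
LOAD_CONST → push 9. Stack: [9]
LOAD_FAST v → push 0. Stack: [9, 0]
BINARY_OP | → 9 | 0 = 9. Stack: [9]
LOAD_FAST a → push 39. Stack: [9, 39]
BINARY_OP * → 9 * 39 = 351. Stack: [351]
STORE_FAST n → n=351. Stack: []
LOAD_FAST_LOAD_FAST v,n → push 0,351. Stack: [0, 351]
BINARY_OP + → 0 + 351 = 351. Stack: [351]
STORE_FAST t → t=351. Stack: []
LOAD_FAST_LOAD_FAST n,n → push 351,351. Stack: [351, 351]
BINARY_OP + → 351 + 351 = 702. Stack: [702]
STORE_FAST v → v=702. Stack: []
LOAD_FAST t → push 351. Stack: [351]
RETURN_VALUE → return 351.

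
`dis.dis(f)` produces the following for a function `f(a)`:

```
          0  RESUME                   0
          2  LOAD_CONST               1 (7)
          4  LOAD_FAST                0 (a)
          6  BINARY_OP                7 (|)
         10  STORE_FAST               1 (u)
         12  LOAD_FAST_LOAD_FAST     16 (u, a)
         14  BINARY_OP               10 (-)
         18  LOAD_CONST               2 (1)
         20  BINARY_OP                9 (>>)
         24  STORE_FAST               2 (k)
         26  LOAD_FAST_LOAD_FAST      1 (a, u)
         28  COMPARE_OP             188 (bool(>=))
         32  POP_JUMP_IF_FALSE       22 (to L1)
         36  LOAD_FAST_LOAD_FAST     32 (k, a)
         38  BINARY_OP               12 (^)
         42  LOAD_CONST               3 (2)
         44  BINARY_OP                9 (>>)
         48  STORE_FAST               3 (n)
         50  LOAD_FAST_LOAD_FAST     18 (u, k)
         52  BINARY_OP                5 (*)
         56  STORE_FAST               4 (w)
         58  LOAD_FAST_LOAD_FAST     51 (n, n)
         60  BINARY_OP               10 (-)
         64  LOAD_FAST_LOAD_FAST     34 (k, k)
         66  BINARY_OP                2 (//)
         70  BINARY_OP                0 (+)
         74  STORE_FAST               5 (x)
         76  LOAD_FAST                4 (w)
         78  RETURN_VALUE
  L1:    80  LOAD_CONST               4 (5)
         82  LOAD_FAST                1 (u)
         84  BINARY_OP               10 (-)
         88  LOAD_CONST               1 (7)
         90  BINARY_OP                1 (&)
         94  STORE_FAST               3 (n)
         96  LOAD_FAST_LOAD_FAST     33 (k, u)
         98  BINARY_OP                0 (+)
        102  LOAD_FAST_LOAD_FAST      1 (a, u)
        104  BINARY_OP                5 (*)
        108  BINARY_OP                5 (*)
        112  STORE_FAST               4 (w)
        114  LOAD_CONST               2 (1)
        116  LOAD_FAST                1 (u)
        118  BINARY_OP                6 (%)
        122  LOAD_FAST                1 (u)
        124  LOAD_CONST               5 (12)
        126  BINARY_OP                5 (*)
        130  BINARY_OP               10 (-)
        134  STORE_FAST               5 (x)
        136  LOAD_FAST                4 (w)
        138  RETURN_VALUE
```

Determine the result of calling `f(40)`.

94000

LOAD_CONST → push 7. Stack: [7]
LOAD_FAST a → push 40. Stack: [7, 40]
BINARY_OP | → 7 | 40 = 47. Stack: [47]
STORE_FAST u → u=47. Stack: []
LOAD_FAST_LOAD_FAST u,a → push 47,40. Stack: [47, 40]
BINARY_OP - → 47 - 40 = 7. Stack: [7]
LOAD_CONST → push 1. Stack: [7, 1]
BINARY_OP >> → 7 >> 1 = 3. Stack: [3]
STORE_FAST k → k=3. Stack: []
LOAD_FAST_LOAD_FAST a,u → push 40,47. Stack: [40, 47]
COMPARE_OP bool(>=) → 40 vs 47 = False. Stack: [False]
POP_JUMP_IF_FALSE → pop False; jump. Stack: []
LOAD_CONST → push 5. Stack: [5]
LOAD_FAST u → push 47. Stack: [5, 47]
BINARY_OP - → 5 - 47 = -42. Stack: [-42]
LOAD_CONST → push 7. Stack: [-42, 7]
BINARY_OP & → -42 & 7 = 6. Stack: [6]
STORE_FAST n → n=6. Stack: []
LOAD_FAST_LOAD_FAST k,u → push 3,47. Stack: [3, 47]
BINARY_OP + → 3 + 47 = 50. Stack: [50]
LOAD_FAST_LOAD_FAST a,u → push 40,47. Stack: [50, 40, 47]
BINARY_OP * → 40 * 47 = 1880. Stack: [50, 1880]
BINARY_OP * → 50 * 1880 = 94000. Stack: [94000]
STORE_FAST w → w=94000. Stack: []
LOAD_CONST → push 1. Stack: [1]
LOAD_FAST u → push 47. Stack: [1, 47]
BINARY_OP % → 1 % 47 = 1. Stack: [1]
LOAD_FAST u → push 47. Stack: [1, 47]
LOAD_CONST → push 12. Stack: [1, 47, 12]
BINARY_OP * → 47 * 12 = 564. Stack: [1, 564]
BINARY_OP - → 1 - 564 = -563. Stack: [-563]
STORE_FAST x → x=-563. Stack: []
LOAD_FAST w → push 94000. Stack: [94000]
RETURN_VALUE → return 94000.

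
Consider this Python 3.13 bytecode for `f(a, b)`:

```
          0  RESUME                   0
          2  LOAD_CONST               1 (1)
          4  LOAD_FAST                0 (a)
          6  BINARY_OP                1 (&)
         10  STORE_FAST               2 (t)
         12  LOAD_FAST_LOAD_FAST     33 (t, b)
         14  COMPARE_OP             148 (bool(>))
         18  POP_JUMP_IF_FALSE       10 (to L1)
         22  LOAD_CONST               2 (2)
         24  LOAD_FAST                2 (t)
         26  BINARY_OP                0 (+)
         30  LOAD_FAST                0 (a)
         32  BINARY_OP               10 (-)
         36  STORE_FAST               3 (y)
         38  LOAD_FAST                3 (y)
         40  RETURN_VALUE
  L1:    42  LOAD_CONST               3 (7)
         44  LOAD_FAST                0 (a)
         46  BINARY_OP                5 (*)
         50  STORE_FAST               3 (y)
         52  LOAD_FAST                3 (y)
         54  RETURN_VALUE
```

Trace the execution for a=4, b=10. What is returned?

LOAD_CONST → push 1. Stack: [1]
LOAD_FAST a → push 4. Stack: [1, 4]
BINARY_OP & → 1 & 4 = 0. Stack: [0]
STORE_FAST t → t=0. Stack: []
LOAD_FAST_LOAD_FAST t,b → push 0,10. Stack: [0, 10]
COMPARE_OP bool(>) → 0 vs 10 = False. Stack: [False]
POP_JUMP_IF_FALSE → pop False; jump. Stack: []
LOAD_CONST → push 7. Stack: [7]
LOAD_FAST a → push 4. Stack: [7, 4]
BINARY_OP * → 7 * 4 = 28. Stack: [28]
STORE_FAST y → y=28. Stack: []
LOAD_FAST y → push 28. Stack: [28]
RETURN_VALUE → return 28.

28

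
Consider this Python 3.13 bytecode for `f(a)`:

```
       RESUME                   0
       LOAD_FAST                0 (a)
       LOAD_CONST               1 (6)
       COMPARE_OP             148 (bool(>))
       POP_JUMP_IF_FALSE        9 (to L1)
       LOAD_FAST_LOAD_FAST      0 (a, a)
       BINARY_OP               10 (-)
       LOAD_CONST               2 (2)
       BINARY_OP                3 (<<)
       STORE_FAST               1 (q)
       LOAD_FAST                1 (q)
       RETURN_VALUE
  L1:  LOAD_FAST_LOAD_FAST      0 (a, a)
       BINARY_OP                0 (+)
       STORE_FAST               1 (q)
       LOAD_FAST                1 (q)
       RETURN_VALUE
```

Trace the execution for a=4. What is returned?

8

LOAD_FAST a → push 4. Stack: [4]
LOAD_CONST → push 6. Stack: [4, 6]
COMPARE_OP bool(>) → 4 vs 6 = False. Stack: [False]
POP_JUMP_IF_FALSE → pop False; jump. Stack: []
LOAD_FAST_LOAD_FAST a,a → push 4,4. Stack: [4, 4]
BINARY_OP + → 4 + 4 = 8. Stack: [8]
STORE_FAST q → q=8. Stack: []
LOAD_FAST q → push 8. Stack: [8]
RETURN_VALUE → return 8.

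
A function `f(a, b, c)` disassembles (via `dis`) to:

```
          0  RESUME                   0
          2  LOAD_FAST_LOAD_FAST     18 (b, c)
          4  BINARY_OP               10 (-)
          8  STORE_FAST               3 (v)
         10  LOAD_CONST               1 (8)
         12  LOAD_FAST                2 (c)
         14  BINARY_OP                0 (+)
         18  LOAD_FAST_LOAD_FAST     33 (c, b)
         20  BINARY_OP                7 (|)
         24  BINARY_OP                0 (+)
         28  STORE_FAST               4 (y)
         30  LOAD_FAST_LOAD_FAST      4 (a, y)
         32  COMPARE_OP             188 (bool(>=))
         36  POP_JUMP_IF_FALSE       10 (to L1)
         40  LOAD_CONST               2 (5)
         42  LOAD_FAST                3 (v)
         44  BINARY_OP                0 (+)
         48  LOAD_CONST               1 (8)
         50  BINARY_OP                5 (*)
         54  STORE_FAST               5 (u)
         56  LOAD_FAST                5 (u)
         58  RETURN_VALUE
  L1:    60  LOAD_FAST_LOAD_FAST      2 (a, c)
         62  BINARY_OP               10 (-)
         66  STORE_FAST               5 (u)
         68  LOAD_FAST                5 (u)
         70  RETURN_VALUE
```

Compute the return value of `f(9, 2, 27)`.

LOAD_FAST_LOAD_FAST b,c → push 2,27. Stack: [2, 27]
BINARY_OP - → 2 - 27 = -25. Stack: [-25]
STORE_FAST v → v=-25. Stack: []
LOAD_CONST → push 8. Stack: [8]
LOAD_FAST c → push 27. Stack: [8, 27]
BINARY_OP + → 8 + 27 = 35. Stack: [35]
LOAD_FAST_LOAD_FAST c,b → push 27,2. Stack: [35, 27, 2]
BINARY_OP | → 27 | 2 = 27. Stack: [35, 27]
BINARY_OP + → 35 + 27 = 62. Stack: [62]
STORE_FAST y → y=62. Stack: []
LOAD_FAST_LOAD_FAST a,y → push 9,62. Stack: [9, 62]
COMPARE_OP bool(>=) → 9 vs 62 = False. Stack: [False]
POP_JUMP_IF_FALSE → pop False; jump. Stack: []
LOAD_FAST_LOAD_FAST a,c → push 9,27. Stack: [9, 27]
BINARY_OP - → 9 - 27 = -18. Stack: [-18]
STORE_FAST u → u=-18. Stack: []
LOAD_FAST u → push -18. Stack: [-18]
RETURN_VALUE → return -18.

-18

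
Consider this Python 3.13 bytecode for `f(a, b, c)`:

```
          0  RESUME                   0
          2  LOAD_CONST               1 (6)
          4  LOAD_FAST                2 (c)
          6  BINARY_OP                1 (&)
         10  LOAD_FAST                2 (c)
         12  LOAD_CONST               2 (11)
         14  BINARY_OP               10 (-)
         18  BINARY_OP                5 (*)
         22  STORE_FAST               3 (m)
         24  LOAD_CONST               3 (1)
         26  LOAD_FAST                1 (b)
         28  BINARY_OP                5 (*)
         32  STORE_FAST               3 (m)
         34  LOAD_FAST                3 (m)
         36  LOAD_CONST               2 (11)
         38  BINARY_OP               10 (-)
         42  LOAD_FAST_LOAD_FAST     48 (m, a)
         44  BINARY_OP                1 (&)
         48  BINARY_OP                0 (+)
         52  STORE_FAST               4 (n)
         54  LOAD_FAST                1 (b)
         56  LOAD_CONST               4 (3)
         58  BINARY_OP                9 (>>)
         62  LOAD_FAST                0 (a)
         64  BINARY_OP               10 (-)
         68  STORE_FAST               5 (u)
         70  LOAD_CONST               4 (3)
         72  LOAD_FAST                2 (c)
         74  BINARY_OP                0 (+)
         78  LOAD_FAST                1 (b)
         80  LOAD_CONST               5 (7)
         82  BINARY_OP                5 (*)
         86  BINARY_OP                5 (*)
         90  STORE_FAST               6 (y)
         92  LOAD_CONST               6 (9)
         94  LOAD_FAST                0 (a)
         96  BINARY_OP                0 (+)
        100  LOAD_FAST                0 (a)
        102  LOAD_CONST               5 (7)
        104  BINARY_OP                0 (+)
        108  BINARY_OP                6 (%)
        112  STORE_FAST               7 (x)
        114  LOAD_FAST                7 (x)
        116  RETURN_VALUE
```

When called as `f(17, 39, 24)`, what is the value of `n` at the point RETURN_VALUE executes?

29

LOAD_CONST → push 6. Stack: [6]
LOAD_FAST c → push 24. Stack: [6, 24]
BINARY_OP & → 6 & 24 = 0. Stack: [0]
LOAD_FAST c → push 24. Stack: [0, 24]
LOAD_CONST → push 11. Stack: [0, 24, 11]
BINARY_OP - → 24 - 11 = 13. Stack: [0, 13]
BINARY_OP * → 0 * 13 = 0. Stack: [0]
STORE_FAST m → m=0. Stack: []
LOAD_CONST → push 1. Stack: [1]
LOAD_FAST b → push 39. Stack: [1, 39]
BINARY_OP * → 1 * 39 = 39. Stack: [39]
STORE_FAST m → m=39. Stack: []
LOAD_FAST m → push 39. Stack: [39]
LOAD_CONST → push 11. Stack: [39, 11]
BINARY_OP - → 39 - 11 = 28. Stack: [28]
LOAD_FAST_LOAD_FAST m,a → push 39,17. Stack: [28, 39, 17]
BINARY_OP & → 39 & 17 = 1. Stack: [28, 1]
BINARY_OP + → 28 + 1 = 29. Stack: [29]
STORE_FAST n → n=29. Stack: []
LOAD_FAST b → push 39. Stack: [39]
LOAD_CONST → push 3. Stack: [39, 3]
BINARY_OP >> → 39 >> 3 = 4. Stack: [4]
LOAD_FAST a → push 17. Stack: [4, 17]
BINARY_OP - → 4 - 17 = -13. Stack: [-13]
STORE_FAST u → u=-13. Stack: []
LOAD_CONST → push 3. Stack: [3]
LOAD_FAST c → push 24. Stack: [3, 24]
BINARY_OP + → 3 + 24 = 27. Stack: [27]
LOAD_FAST b → push 39. Stack: [27, 39]
LOAD_CONST → push 7. Stack: [27, 39, 7]
BINARY_OP * → 39 * 7 = 273. Stack: [27, 273]
BINARY_OP * → 27 * 273 = 7371. Stack: [7371]
STORE_FAST y → y=7371. Stack: []
LOAD_CONST → push 9. Stack: [9]
LOAD_FAST a → push 17. Stack: [9, 17]
BINARY_OP + → 9 + 17 = 26. Stack: [26]
LOAD_FAST a → push 17. Stack: [26, 17]
LOAD_CONST → push 7. Stack: [26, 17, 7]
BINARY_OP + → 17 + 7 = 24. Stack: [26, 24]
BINARY_OP % → 26 % 24 = 2. Stack: [2]
STORE_FAST x → x=2. Stack: []
LOAD_FAST x → push 2. Stack: [2]
RETURN_VALUE → return 2.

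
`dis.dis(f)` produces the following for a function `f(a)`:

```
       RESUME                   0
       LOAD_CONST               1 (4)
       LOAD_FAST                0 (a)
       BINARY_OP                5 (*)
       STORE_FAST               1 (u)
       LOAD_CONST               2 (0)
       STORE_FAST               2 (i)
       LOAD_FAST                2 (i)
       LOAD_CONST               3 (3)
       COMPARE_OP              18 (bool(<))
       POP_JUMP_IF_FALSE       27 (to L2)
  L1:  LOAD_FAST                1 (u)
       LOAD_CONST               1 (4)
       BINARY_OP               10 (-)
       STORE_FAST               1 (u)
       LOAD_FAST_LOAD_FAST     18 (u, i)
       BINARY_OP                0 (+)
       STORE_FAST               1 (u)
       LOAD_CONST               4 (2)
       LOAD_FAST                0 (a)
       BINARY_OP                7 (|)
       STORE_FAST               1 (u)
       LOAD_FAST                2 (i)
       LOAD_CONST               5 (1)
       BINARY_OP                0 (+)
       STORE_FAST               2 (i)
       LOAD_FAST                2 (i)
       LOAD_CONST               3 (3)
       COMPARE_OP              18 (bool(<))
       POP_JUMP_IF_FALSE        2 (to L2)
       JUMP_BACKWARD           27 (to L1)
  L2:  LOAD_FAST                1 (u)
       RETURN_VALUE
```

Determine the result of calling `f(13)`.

15

LOAD_CONST → push 4
LOAD_FAST a → push 13
BINARY_OP * → 4 * 13 = 52
STORE_FAST u → u=52
LOAD_CONST → push 0
STORE_FAST i → i=0
LOAD_FAST i → push 0
LOAD_CONST → push 3
COMPARE_OP bool(<) → 0 vs 3 = True
POP_JUMP_IF_FALSE → pop True; no jump
LOAD_FAST u → push 52
LOAD_CONST → push 4
BINARY_OP - → 52 - 4 = 48
STORE_FAST u → u=48
LOAD_FAST_LOAD_FAST u,i → push 48,0
BINARY_OP + → 48 + 0 = 48
STORE_FAST u → u=48
LOAD_CONST → push 2
LOAD_FAST a → push 13
BINARY_OP | → 2 | 13 = 15
STORE_FAST u → u=15
LOAD_FAST i → push 0
LOAD_CONST → push 1
BINARY_OP + → 0 + 1 = 1
STORE_FAST i → i=1
LOAD_FAST i → push 1
LOAD_CONST → push 3
COMPARE_OP bool(<) → 1 vs 3 = True
POP_JUMP_IF_FALSE → pop True; no jump
LOAD_FAST u → push 15
LOAD_CONST → push 4
BINARY_OP - → 15 - 4 = 11
STORE_FAST u → u=11
LOAD_FAST_LOAD_FAST u,i → push 11,1
BINARY_OP + → 11 + 1 = 12
STORE_FAST u → u=12
LOAD_CONST → push 2
LOAD_FAST a → push 13
BINARY_OP | → 2 | 13 = 15
STORE_FAST u → u=15
LOAD_FAST i → push 1
LOAD_CONST → push 1
BINARY_OP + → 1 + 1 = 2
STORE_FAST i → i=2
LOAD_FAST i → push 2
LOAD_CONST → push 3
COMPARE_OP bool(<) → 2 vs 3 = True
POP_JUMP_IF_FALSE → pop True; no jump
LOAD_FAST u → push 15
LOAD_CONST → push 4
BINARY_OP - → 15 - 4 = 11
STORE_FAST u → u=11
LOAD_FAST_LOAD_FAST u,i → push 11,2
BINARY_OP + → 11 + 2 = 13
STORE_FAST u → u=13
LOAD_CONST → push 2
LOAD_FAST a → push 13
BINARY_OP | → 2 | 13 = 15
STORE_FAST u → u=15
LOAD_FAST i → push 2
LOAD_CONST → push 1
BINARY_OP + → 2 + 1 = 3
STORE_FAST i → i=3
LOAD_FAST i → push 3
LOAD_CONST → push 3
COMPARE_OP bool(<) → 3 vs 3 = False
POP_JUMP_IF_FALSE → pop False; jump
LOAD_FAST u → push 15
RETURN_VALUE → return 15.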